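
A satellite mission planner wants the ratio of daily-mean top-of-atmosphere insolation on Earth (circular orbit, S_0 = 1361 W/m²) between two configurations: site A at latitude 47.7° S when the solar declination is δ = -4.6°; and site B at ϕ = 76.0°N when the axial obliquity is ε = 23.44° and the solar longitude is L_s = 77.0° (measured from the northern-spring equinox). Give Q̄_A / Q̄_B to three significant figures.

— Configuration A (ϕ=-47.7°):
cos h₀ = −tan(-47.7°) tan(-4.600°) = -0.0884, h₀ = 1.6593 rad.
Bracket: h₀ sin ϕ sin δ + cos ϕ cos δ sin h₀ = 1.6593×-0.73963×-0.08020 + 0.67301×0.99678×0.99608 = 0.098427 + 0.668213 = 0.766640.
Q̄ = (S_0/π) × [bracket] = (1361/π) × 0.766640 = 332.12 W/m².
— Configuration B (ϕ=+76.0°):
Solar declination: sin δ = sin ε · sin L_s = sin 23.44° × sin 77.0° = 0.38759, so δ = +22.805°.
cos h₀ = −tan(+76.0°) tan(+22.805°) = -1.6864 ≤ −1 ⇒ polar day, h₀ = π.
Bracket: h₀ sin ϕ sin δ + cos ϕ cos δ sin h₀ = 3.1416×0.97030×0.38759 + 0.24192×0.92183×0.00000 = 1.181488 + 0.000000 = 1.181488.
Q̄ = (S_0/π) × [bracket] = (1361/π) × 1.181488 = 511.84 W/m².
Ratio Q̄_A / Q̄_B = 332.12 / 511.84 = 0.6489.

Q̄_A / Q̄_B ≈ 0.649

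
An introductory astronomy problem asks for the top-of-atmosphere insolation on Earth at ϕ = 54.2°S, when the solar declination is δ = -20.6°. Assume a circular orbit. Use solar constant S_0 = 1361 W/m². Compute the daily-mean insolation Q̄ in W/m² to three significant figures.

Q̄ ≈ 464 W/m²

cos h₀ = −tan(-54.2°) tan(-20.600°) = -0.5212, h₀ = 2.1190 rad.
Bracket: h₀ sin ϕ sin δ + cos ϕ cos δ sin h₀ = 2.1190×-0.81106×-0.35184 + 0.58496×0.93606×0.85346 = 0.604685 + 0.467319 = 1.072004.
Q̄ = (S_0/π) × [bracket] = (1361/π) × 1.072004 = 464.4 W/m².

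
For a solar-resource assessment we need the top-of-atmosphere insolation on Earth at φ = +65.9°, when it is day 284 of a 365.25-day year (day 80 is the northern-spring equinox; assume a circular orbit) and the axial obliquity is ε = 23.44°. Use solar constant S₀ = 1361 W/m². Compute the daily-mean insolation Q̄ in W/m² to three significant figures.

Solar longitude: λ_s = 360° × (284 − 80)/365.25 = 201.068°.
sin δ = sin 23.44° × sin 201.068° = -0.14299, so δ = -8.221°.
cos H₀ = −tan(+65.9°) tan(-8.221°) = 0.3230, H₀ = 1.2419 rad.
Bracket: H₀ sin φ sin δ + cos φ cos δ sin H₀ = 1.2419×0.91283×-0.14299 + 0.40833×0.98972×0.94640 = -0.162100 + 0.382471 = 0.220371.
Q̄ = (S₀/π) × [bracket] = (1361/π) × 0.220371 = 95.47 W/m².

Q̄ ≈ 95.5 W/m²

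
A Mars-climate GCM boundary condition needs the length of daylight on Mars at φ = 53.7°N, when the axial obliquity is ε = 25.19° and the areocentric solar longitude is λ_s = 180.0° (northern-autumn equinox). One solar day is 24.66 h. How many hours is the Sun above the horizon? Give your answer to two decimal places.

12.33 h

sin δ = sin 25.19° × sin 180.0° = 0.00000, so δ = +0.000°.
cos H₀ = −tan φ · tan δ = −tan(+53.7°) × tan(+0.000°) = -0.0000, so H₀ = 1.5708 rad = 90.00°.
Daylight = 2H₀/(2π) × 24.66 h = (1.5708/π) × 24.66 = 12.33 h.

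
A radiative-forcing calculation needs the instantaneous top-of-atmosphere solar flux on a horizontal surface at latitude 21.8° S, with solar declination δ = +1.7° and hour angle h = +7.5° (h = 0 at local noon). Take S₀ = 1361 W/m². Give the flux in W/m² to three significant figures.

cos θ_z = sin φ sin δ + cos φ cos δ cos h = -0.011017 + 0.920137 = 0.909120.
Flux = S₀ · cos θ_z = 1361 × 0.909120 = 1237 W/m².

1.24e+03 W/m²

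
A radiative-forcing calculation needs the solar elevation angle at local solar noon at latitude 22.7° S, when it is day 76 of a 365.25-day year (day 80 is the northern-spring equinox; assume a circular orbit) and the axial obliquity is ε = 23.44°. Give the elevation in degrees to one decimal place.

Solar longitude: L_s = 360° × (76 − 80)/365.25 = -3.943°, i.e. -3.943° + 360° = 356.057°.
sin δ = sin 23.44° × sin 356.057° = -0.02735, so δ = -1.567°.
At local noon the hour angle is zero, so the zenith angle equals |ϕ − δ| = |-22.7° − (-1.567°)| = 21.133°.
Elevation = 90° − 21.133° = 68.9°.

68.9°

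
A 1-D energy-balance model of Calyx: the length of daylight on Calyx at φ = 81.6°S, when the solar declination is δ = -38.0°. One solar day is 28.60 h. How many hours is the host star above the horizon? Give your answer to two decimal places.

28.60 h

Sunrise equation: cos H₀ = −tan φ · tan δ = -5.2909 ≤ −1, so the host star never sets (polar day) and H₀ = π.
Daylight = 2H₀/(2π) × 28.60 h = (3.1416/π) × 28.60 = 28.60 h.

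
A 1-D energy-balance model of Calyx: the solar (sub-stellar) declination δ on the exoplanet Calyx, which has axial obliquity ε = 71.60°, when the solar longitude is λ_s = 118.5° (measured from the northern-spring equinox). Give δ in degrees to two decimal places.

δ = +56.50°

sin δ = sin ε · sin λ_s = sin 71.60° × sin 118.5° = 0.833888.
δ = arcsin(0.833888) = +56.50°.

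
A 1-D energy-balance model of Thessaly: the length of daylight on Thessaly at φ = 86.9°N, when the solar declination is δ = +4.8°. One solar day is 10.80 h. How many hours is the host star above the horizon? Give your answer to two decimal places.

10.80 h

Sunrise equation: cos H₀ = −tan φ · tan δ = -1.5505 ≤ −1, so the host star never sets (polar day) and H₀ = π.
Daylight = 2H₀/(2π) × 10.80 h = (3.1416/π) × 10.80 = 10.80 h.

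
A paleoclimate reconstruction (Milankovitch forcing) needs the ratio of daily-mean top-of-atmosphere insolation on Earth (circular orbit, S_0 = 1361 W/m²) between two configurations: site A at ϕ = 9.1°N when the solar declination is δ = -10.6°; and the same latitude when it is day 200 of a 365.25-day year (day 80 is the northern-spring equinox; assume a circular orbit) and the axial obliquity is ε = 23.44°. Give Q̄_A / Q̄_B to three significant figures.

Q̄_A / Q̄_B ≈ 0.913

— Configuration A (ϕ=+9.1°):
cos h₀ = −tan(+9.1°) tan(-10.600°) = 0.0300, h₀ = 1.5408 rad.
Bracket: h₀ sin ϕ sin δ + cos ϕ cos δ sin h₀ = 1.5408×0.15816×-0.18395 + 0.98741×0.98294×0.99955 = -0.044827 + 0.970128 = 0.925301.
Q̄ = (S_0/π) × [bracket] = (1361/π) × 0.925301 = 400.86 W/m².
— Configuration B (ϕ=+9.1°):
Solar longitude: L_s = 360° × (200 − 80)/365.25 = 118.275°.
sin δ = sin 23.44° × sin 118.275° = 0.35033, so δ = +20.507°.
cos h₀ = −tan(+9.1°) tan(+20.507°) = -0.0599, h₀ = 1.6307 rad.
Bracket: h₀ sin ϕ sin δ + cos ϕ cos δ sin h₀ = 1.6307×0.15816×0.35033 + 0.98741×0.93663×0.99820 = 0.090354 + 0.923173 = 1.013527.
Q̄ = (S_0/π) × [bracket] = (1361/π) × 1.013527 = 439.08 W/m².
Ratio Q̄_A / Q̄_B = 400.86 / 439.08 = 0.9130.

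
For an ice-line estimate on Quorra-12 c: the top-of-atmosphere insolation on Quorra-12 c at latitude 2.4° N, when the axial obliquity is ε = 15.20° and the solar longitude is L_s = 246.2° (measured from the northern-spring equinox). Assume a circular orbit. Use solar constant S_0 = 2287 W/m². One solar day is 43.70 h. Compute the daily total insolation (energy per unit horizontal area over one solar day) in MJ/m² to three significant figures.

Solar declination: sin δ = sin ε · sin L_s = sin 15.20° × sin 246.2° = -0.23989, so δ = -13.880°.
cos h₀ = −tan(+2.4°) tan(-13.880°) = 0.0104, h₀ = 1.5604 rad.
Bracket: h₀ sin ϕ sin δ + cos ϕ cos δ sin h₀ = 1.5604×0.04188×-0.23989 + 0.99912×0.97080×0.99995 = -0.015677 + 0.969897 = 0.954220.
Q̄ = (S_0/π) × [bracket] = (2287/π) × 0.954220 = 694.65 W/m².
Daily total = Q̄ × 43.70 h × 3600 s/h = 694.65 × 43.70 × 3600 / 10⁶ = 109.3 MJ/m².

109 MJ/m²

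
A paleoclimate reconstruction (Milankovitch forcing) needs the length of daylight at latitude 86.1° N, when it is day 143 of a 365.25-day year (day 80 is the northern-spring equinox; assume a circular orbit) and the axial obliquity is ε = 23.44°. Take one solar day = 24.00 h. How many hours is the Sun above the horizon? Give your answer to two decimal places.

24.00 h

Solar longitude: λ_s = 360° × (143 − 80)/365.25 = 62.094°.
sin δ = sin 23.44° × sin 62.094° = 0.35153, so δ = +20.581°.
Sunrise equation: cos H₀ = −tan φ · tan δ = -5.5080 ≤ −1, so the Sun never sets (polar day) and H₀ = π.
Daylight = 2H₀/(2π) × 24.00 h = (3.1416/π) × 24.00 = 24.00 h.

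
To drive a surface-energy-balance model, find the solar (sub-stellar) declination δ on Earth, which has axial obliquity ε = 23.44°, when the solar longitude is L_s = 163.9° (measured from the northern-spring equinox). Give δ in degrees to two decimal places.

δ = +6.33°

sin δ = sin ε · sin L_s = sin 23.44° × sin 163.9° = 0.110313.
δ = arcsin(0.110313) = +6.33°.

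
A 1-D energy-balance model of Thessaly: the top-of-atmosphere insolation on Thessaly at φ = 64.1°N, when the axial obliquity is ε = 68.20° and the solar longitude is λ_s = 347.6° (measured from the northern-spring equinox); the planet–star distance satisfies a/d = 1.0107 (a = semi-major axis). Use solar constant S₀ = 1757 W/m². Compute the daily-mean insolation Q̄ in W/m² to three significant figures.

Q̄ ≈ 105 W/m²

Solar declination: sin δ = sin ε · sin λ_s = sin 68.20° × sin 347.6° = -0.19938, so δ = -11.501°.
cos H₀ = −tan(+64.1°) tan(-11.501°) = 0.4190, H₀ = 1.1384 rad.
Bracket: H₀ sin φ sin δ + cos φ cos δ sin H₀ = 1.1384×0.89956×-0.19938 + 0.43680×0.97992×0.90798 = -0.204177 + 0.388642 = 0.184465.
Inverse-square distance factor (a/d)² = 1.0107² = 1.021514.
Q̄ = (S₀/π) × 1.021514 × [bracket] = (1757/π) × 1.021514 × 0.184465 = 105.4 W/m².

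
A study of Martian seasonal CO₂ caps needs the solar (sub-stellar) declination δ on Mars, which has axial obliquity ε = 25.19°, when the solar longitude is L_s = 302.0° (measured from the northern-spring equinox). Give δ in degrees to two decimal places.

sin δ = sin ε · sin L_s = sin 25.19° × sin 302.0° = -0.360947.
δ = arcsin(-0.360947) = -21.16°.

δ = -21.16°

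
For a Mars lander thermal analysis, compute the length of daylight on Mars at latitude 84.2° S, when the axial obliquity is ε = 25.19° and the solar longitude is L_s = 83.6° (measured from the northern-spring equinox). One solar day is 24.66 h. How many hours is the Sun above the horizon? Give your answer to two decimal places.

0.00 h

Solar declination: sin δ = sin ε · sin L_s = sin 25.19° × sin 83.6° = 0.42297, so δ = +25.022°.
cos h₀ = −tan ϕ · tan δ = 4.5954 ≥ 1, so the Sun never rises (polar night) and h₀ = 0.
Daylight = 2h₀/(2π) × 24.66 h = (0.0000/π) × 24.66 = 0.00 h.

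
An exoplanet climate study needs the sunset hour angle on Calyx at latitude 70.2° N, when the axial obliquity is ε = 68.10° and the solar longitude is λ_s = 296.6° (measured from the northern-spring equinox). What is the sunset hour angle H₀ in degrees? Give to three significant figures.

H₀ = 0.00°

Solar declination: sin δ = sin ε · sin λ_s = sin 68.10° × sin 296.6° = -0.82963, so δ = -56.061°.
cos H₀ = −tan φ · tan δ = 4.1274 ≥ 1, so the host star never rises (polar night) and H₀ = 0.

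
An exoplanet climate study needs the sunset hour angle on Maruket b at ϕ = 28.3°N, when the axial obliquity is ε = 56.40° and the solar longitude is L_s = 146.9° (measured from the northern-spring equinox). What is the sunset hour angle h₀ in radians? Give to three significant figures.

Solar declination: sin δ = sin ε · sin L_s = sin 56.40° × sin 146.9° = 0.45486, so δ = +27.056°.
cos h₀ = −tan ϕ · tan δ = −tan(+28.3°) × tan(+27.056°) = -0.2750, so h₀ = 1.8494 rad = 105.96°.

h₀ = 1.85 rad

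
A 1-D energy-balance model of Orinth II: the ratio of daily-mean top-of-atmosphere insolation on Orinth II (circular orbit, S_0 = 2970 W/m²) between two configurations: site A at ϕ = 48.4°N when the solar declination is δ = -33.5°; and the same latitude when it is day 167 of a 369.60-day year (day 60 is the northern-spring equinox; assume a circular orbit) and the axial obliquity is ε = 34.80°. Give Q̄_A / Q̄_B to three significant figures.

Q̄_A / Q̄_B ≈ 0.0497

— Configuration A (ϕ=+48.4°):
cos h₀ = −tan(+48.4°) tan(-33.500°) = 0.7455, h₀ = 0.7295 rad.
Bracket: h₀ sin ϕ sin δ + cos ϕ cos δ sin h₀ = 0.7295×0.74780×-0.55194 + 0.66393×0.83389×0.66651 = -0.301094 + 0.369010 = 0.067916.
Q̄ = (S_0/π) × [bracket] = (2970/π) × 0.067916 = 64.206 W/m².
— Configuration B (ϕ=+48.4°):
Solar longitude: L_s = 360° × (167 − 60)/369.60 = 104.221°.
sin δ = sin 34.80° × sin 104.221° = 0.55322, so δ = +33.589°.
cos h₀ = −tan(+48.4°) tan(+33.589°) = -0.7480, h₀ = 2.4158 rad.
Bracket: h₀ sin ϕ sin δ + cos ϕ cos δ sin h₀ = 2.4158×0.74780×0.55322 + 0.66393×0.83303×0.66369 = 0.999411 + 0.367069 = 1.366480.
Q̄ = (S_0/π) × [bracket] = (2970/π) × 1.366480 = 1291.8 W/m².
Ratio Q̄_A / Q̄_B = 64.206 / 1291.8 = 0.04970.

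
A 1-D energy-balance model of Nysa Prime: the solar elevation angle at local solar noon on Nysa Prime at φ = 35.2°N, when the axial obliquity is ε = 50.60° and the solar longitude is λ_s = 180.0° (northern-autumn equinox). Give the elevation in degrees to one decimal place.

Solar declination: sin δ = sin ε · sin λ_s = sin 50.60° × sin 180.0° = 0.00000, so δ = +0.000°.
At local noon the hour angle is zero, so the zenith angle equals |φ − δ| = |+35.2° − (+0.000°)| = 35.200°.
Elevation = 90° − 35.200° = 54.8°.

54.8°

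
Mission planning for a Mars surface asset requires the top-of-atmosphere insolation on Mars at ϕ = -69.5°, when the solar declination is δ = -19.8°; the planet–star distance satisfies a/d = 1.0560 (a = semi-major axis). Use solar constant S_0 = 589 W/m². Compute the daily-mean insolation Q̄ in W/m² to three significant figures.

cos h₀ = −tan(-69.5°) tan(-19.800°) = -0.9629, h₀ = 2.8684 rad.
Bracket: h₀ sin ϕ sin δ + cos ϕ cos δ sin h₀ = 2.8684×-0.93667×-0.33874 + 0.35021×0.94088×0.26978 = 0.910108 + 0.088894 = 0.999002.
Inverse-square distance factor (a/d)² = 1.0560² = 1.115136.
Q̄ = (S_0/π) × 1.115136 × [bracket] = (589/π) × 1.115136 × 0.999002 = 208.9 W/m².

Q̄ ≈ 209 W/m²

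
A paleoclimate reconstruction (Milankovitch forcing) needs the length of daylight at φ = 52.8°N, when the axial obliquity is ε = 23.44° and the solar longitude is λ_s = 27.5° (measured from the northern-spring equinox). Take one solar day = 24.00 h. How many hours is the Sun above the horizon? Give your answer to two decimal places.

13.90 h

Solar declination: sin δ = sin ε · sin λ_s = sin 23.44° × sin 27.5° = 0.18368, so δ = +10.584°.
cos H₀ = −tan φ · tan δ = −tan(+52.8°) × tan(+10.584°) = -0.2462, so H₀ = 1.8195 rad = 104.25°.
Daylight = 2H₀/(2π) × 24.00 h = (1.8195/π) × 24.00 = 13.90 h.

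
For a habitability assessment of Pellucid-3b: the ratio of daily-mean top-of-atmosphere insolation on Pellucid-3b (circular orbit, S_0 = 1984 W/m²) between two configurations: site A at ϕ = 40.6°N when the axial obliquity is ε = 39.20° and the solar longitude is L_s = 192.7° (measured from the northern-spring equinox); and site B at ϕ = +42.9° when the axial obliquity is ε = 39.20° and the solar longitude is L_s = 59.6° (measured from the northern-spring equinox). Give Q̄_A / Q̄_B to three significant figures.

— Configuration A (ϕ=+40.6°):
Solar declination: sin δ = sin ε · sin L_s = sin 39.20° × sin 192.7° = -0.13895, so δ = -7.987°.
cos h₀ = −tan(+40.6°) tan(-7.987°) = 0.1203, h₀ = 1.4502 rad.
Bracket: h₀ sin ϕ sin δ + cos ϕ cos δ sin h₀ = 1.4502×0.65077×-0.13895 + 0.75927×0.99030×0.99274 = -0.131134 + 0.746446 = 0.615312.
Q̄ = (S_0/π) × [bracket] = (1984/π) × 0.615312 = 388.59 W/m².
— Configuration B (ϕ=+42.9°):
Solar declination: sin δ = sin ε · sin L_s = sin 39.20° × sin 59.6° = 0.54513, so δ = +33.034°.
cos h₀ = −tan(+42.9°) tan(+33.034°) = -0.6042, h₀ = 2.2196 rad.
Bracket: h₀ sin ϕ sin δ + cos ϕ cos δ sin h₀ = 2.2196×0.68072×0.54513 + 0.73254×0.83835×0.79680 = 0.823651 + 0.489335 = 1.312986.
Q̄ = (S_0/π) × [bracket] = (1984/π) × 1.312986 = 829.19 W/m².
Ratio Q̄_A / Q̄_B = 388.59 / 829.19 = 0.4686.

Q̄_A / Q̄_B ≈ 0.469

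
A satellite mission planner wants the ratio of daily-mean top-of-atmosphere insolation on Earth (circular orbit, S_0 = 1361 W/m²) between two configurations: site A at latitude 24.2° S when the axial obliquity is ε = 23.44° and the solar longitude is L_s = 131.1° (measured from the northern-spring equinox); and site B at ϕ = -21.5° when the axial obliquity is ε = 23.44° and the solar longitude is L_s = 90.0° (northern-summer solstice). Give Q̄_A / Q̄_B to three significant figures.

Q̄_A / Q̄_B ≈ 1.08

— Configuration A (ϕ=-24.2°):
Solar declination: sin δ = sin ε · sin L_s = sin 23.44° × sin 131.1° = 0.29976, so δ = +17.443°.
cos h₀ = −tan(-24.2°) tan(+17.443°) = 0.1412, h₀ = 1.4291 rad.
Bracket: h₀ sin ϕ sin δ + cos ϕ cos δ sin h₀ = 1.4291×-0.40992×0.29976 + 0.91212×0.95402×0.98998 = -0.175604 + 0.861462 = 0.685858.
Q̄ = (S_0/π) × [bracket] = (1361/π) × 0.685858 = 297.13 W/m².
— Configuration B (ϕ=-21.5°):
Solar declination: sin δ = sin ε · sin L_s = sin 23.44° × sin 90.0° = 0.39779, so δ = +23.440°.
cos h₀ = −tan(-21.5°) tan(+23.440°) = 0.1708, h₀ = 1.3992 rad.
Bracket: h₀ sin ϕ sin δ + cos ϕ cos δ sin h₀ = 1.3992×-0.36650×0.39779 + 0.93042×0.91748×0.98531 = -0.203989 + 0.841102 = 0.637113.
Q̄ = (S_0/π) × [bracket] = (1361/π) × 0.637113 = 276.01 W/m².
Ratio Q̄_A / Q̄_B = 297.13 / 276.01 = 1.077.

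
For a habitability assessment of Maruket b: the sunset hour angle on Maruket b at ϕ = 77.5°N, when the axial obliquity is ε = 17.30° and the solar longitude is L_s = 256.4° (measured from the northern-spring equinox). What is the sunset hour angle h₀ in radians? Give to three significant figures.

h₀ = 0.00 rad

Solar declination: sin δ = sin ε · sin L_s = sin 17.30° × sin 256.4° = -0.28904, so δ = -16.800°.
cos h₀ = −tan ϕ · tan δ = 1.3619 ≥ 1, so the host star never rises (polar night) and h₀ = 0.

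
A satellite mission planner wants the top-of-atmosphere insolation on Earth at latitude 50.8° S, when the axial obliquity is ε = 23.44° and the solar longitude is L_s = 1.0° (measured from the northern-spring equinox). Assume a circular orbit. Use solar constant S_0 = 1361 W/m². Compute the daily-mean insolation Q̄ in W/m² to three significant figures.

Solar declination: sin δ = sin ε · sin L_s = sin 23.44° × sin 1.0° = 0.00694, so δ = +0.398°.
cos h₀ = −tan(-50.8°) tan(+0.398°) = 0.0085, h₀ = 1.5623 rad.
Bracket: h₀ sin ϕ sin δ + cos ϕ cos δ sin h₀ = 1.5623×-0.77494×0.00694 + 0.63203×0.99998×0.99996 = -0.008402 + 0.631992 = 0.623590.
Q̄ = (S_0/π) × [bracket] = (1361/π) × 0.623590 = 270.2 W/m².

Q̄ ≈ 270 W/m²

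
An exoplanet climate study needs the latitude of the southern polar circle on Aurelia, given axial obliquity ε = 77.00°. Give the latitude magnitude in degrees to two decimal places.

13.00°

The polar circle is the lowest latitude that experiences at least one full rotation of continuous darkness at the northern-summer solstice; it lies at |ϕ| = 90° − ε = 90° − 77.00° = 13.00°.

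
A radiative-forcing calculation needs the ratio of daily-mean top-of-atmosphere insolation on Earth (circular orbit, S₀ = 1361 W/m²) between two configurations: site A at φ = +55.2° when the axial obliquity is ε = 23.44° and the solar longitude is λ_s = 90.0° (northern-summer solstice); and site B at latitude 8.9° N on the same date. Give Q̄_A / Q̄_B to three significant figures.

Q̄_A / Q̄_B ≈ 1.14

— Configuration A (φ=+55.2°):
Solar declination: sin δ = sin ε · sin λ_s = sin 23.44° × sin 90.0° = 0.39779, so δ = +23.440°.
cos H₀ = −tan(+55.2°) tan(+23.440°) = -0.6238, H₀ = 2.2444 rad.
Bracket: H₀ sin φ sin δ + cos φ cos δ sin H₀ = 2.2444×0.82115×0.39779 + 0.57071×0.91748×0.78157 = 0.733123 + 0.409242 = 1.142365.
Q̄ = (S₀/π) × [bracket] = (1361/π) × 1.142365 = 494.90 W/m².
— Configuration B (φ=+8.9°):
cos H₀ = −tan(+8.9°) tan(+23.440°) = -0.0679, H₀ = 1.6387 rad.
Bracket: H₀ sin φ sin δ + cos φ cos δ sin H₀ = 1.6387×0.15471×0.39779 + 0.98796×0.91748×0.99769 = 0.100849 + 0.904340 = 1.005189.
Q̄ = (S₀/π) × [bracket] = (1361/π) × 1.005189 = 435.47 W/m².
Ratio Q̄_A / Q̄_B = 494.90 / 435.47 = 1.136.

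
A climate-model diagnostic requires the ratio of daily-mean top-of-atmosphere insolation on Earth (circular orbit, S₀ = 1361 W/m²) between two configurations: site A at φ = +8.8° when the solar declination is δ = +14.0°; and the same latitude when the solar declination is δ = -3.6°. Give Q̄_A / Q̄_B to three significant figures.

Q̄_A / Q̄_B ≈ 1.05

— Configuration A (φ=+8.8°):
cos H₀ = −tan(+8.8°) tan(+14.000°) = -0.0386, H₀ = 1.6094 rad.
Bracket: H₀ sin φ sin δ + cos φ cos δ sin H₀ = 1.6094×0.15299×0.24192 + 0.98823×0.97030×0.99925 = 0.059566 + 0.958160 = 1.017726.
Q̄ = (S₀/π) × [bracket] = (1361/π) × 1.017726 = 440.90 W/m².
— Configuration B (φ=+8.8°):
cos H₀ = −tan(+8.8°) tan(-3.600°) = 0.0097, H₀ = 1.5611 rad.
Bracket: H₀ sin φ sin δ + cos φ cos δ sin H₀ = 1.5611×0.15299×-0.06279 + 0.98823×0.99803×0.99995 = -0.014996 + 0.986234 = 0.971238.
Q̄ = (S₀/π) × [bracket] = (1361/π) × 0.971238 = 420.76 W/m².
Ratio Q̄_A / Q̄_B = 440.90 / 420.76 = 1.048.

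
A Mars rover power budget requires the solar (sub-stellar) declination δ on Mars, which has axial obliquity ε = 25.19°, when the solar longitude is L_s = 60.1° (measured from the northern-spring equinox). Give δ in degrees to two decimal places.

sin δ = sin ε · sin L_s = sin 25.19° × sin 60.1° = 0.368970.
δ = arcsin(0.368970) = +21.65°.

δ = +21.65°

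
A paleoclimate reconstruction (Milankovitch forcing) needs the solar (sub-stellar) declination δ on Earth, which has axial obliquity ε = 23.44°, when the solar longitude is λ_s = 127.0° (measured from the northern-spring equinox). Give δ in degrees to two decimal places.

δ = +18.52°

sin δ = sin ε · sin λ_s = sin 23.44° × sin 127.0° = 0.317688.
δ = arcsin(0.317688) = +18.52°.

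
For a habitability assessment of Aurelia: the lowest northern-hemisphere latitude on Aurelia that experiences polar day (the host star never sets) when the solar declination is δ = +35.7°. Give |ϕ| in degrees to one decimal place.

|ϕ| = 54.3°

Polar day requires cos h₀ = −tan ϕ tan δ ≤ −1, i.e. tan ϕ tan δ ≥ 1.
The boundary is |tan ϕ| · |tan δ| = 1, so |ϕ| = 90° − |δ| = 90° − 35.7° = 54.3° in the northern hemisphere.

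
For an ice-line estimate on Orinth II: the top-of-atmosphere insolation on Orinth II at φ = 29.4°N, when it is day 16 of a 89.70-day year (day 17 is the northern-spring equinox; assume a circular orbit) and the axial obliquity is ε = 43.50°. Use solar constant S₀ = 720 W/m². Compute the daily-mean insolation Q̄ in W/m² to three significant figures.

Solar longitude: λ_s = 360° × (16 − 17)/89.70 = -4.013°, i.e. -4.013° + 360° = 355.987°.
sin δ = sin 43.50° × sin 355.987° = -0.04818, so δ = -2.761°.
cos H₀ = −tan(+29.4°) tan(-2.761°) = 0.0272, H₀ = 1.5436 rad.
Bracket: H₀ sin φ sin δ + cos φ cos δ sin H₀ = 1.5436×0.49090×-0.04818 + 0.87121×0.99884×0.99963 = -0.036509 + 0.869877 = 0.833368.
Q̄ = (S₀/π) × [bracket] = (720/π) × 0.833368 = 191.0 W/m².

Q̄ ≈ 191 W/m²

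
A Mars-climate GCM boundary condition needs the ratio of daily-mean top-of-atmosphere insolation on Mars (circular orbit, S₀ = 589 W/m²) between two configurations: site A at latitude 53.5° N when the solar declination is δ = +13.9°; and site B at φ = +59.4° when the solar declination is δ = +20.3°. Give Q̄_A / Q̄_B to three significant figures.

— Configuration A (φ=+53.5°):
cos H₀ = −tan(+53.5°) tan(+13.900°) = -0.3344, H₀ = 1.9118 rad.
Bracket: H₀ sin φ sin δ + cos φ cos δ sin H₀ = 1.9118×0.80386×0.24023 + 0.59482×0.97072×0.94242 = 0.369190 + 0.544157 = 0.913347.
Q̄ = (S₀/π) × [bracket] = (589/π) × 0.913347 = 171.24 W/m².
— Configuration B (φ=+59.4°):
cos H₀ = −tan(+59.4°) tan(+20.300°) = -0.6255, H₀ = 2.2466 rad.
Bracket: H₀ sin φ sin δ + cos φ cos δ sin H₀ = 2.2466×0.86074×0.34694 + 0.50904×0.93789×0.78024 = 0.670891 + 0.372505 = 1.043396.
Q̄ = (S₀/π) × [bracket] = (589/π) × 1.043396 = 195.62 W/m².
Ratio Q̄_A / Q̄_B = 171.24 / 195.62 = 0.8754.

Q̄_A / Q̄_B ≈ 0.875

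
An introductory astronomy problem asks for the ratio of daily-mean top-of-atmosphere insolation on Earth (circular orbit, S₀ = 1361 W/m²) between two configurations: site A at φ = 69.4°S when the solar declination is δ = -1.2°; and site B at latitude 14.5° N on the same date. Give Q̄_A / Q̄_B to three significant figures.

Q̄_A / Q̄_B ≈ 0.399

— Configuration A (φ=-69.4°):
cos H₀ = −tan(-69.4°) tan(-1.200°) = -0.0557, H₀ = 1.6266 rad.
Bracket: H₀ sin φ sin δ + cos φ cos δ sin H₀ = 1.6266×-0.93606×-0.02094 + 0.35184×0.99978×0.99845 = 0.031883 + 0.351217 = 0.383100.
Q̄ = (S₀/π) × [bracket] = (1361/π) × 0.383100 = 165.97 W/m².
— Configuration B (φ=+14.5°):
cos H₀ = −tan(+14.5°) tan(-1.200°) = 0.0054, H₀ = 1.5654 rad.
Bracket: H₀ sin φ sin δ + cos φ cos δ sin H₀ = 1.5654×0.25038×-0.02094 + 0.96815×0.99978×0.99999 = -0.008207 + 0.967927 = 0.959720.
Q̄ = (S₀/π) × [bracket] = (1361/π) × 0.959720 = 415.77 W/m².
Ratio Q̄_A / Q̄_B = 165.97 / 415.77 = 0.3992.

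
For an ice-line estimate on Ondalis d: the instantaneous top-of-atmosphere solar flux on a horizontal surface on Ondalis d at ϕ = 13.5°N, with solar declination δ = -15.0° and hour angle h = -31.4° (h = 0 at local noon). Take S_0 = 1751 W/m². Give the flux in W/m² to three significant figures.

1.30e+03 W/m²

cos θ_z = sin ϕ sin δ + cos ϕ cos δ cos h = -0.060420 + 0.801687 = 0.741267.
Flux = S_0 · cos θ_z = 1751 × 0.741267 = 1298 W/m².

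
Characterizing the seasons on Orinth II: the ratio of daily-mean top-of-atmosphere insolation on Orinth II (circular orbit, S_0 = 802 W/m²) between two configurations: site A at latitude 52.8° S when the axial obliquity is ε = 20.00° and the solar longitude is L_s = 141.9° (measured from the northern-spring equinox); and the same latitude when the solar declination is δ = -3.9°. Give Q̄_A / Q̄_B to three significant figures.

Q̄_A / Q̄_B ≈ 0.508

— Configuration A (ϕ=-52.8°):
Solar declination: sin δ = sin ε · sin L_s = sin 20.00° × sin 141.9° = 0.21104, so δ = +12.183°.
cos h₀ = −tan(-52.8°) tan(+12.183°) = 0.2844, h₀ = 1.2824 rad.
Bracket: h₀ sin ϕ sin δ + cos ϕ cos δ sin h₀ = 1.2824×-0.79653×0.21104 + 0.60460×0.97748×0.95869 = -0.215571 + 0.566571 = 0.351000.
Q̄ = (S_0/π) × [bracket] = (802/π) × 0.351000 = 89.605 W/m².
— Configuration B (ϕ=-52.8°):
cos h₀ = −tan(-52.8°) tan(-3.900°) = -0.0898, h₀ = 1.6607 rad.
Bracket: h₀ sin ϕ sin δ + cos ϕ cos δ sin h₀ = 1.6607×-0.79653×-0.06802 + 0.60460×0.99768×0.99596 = 0.089977 + 0.600760 = 0.690737.
Q̄ = (S_0/π) × [bracket] = (802/π) × 0.690737 = 176.33 W/m².
Ratio Q̄_A / Q̄_B = 89.605 / 176.33 = 0.5082.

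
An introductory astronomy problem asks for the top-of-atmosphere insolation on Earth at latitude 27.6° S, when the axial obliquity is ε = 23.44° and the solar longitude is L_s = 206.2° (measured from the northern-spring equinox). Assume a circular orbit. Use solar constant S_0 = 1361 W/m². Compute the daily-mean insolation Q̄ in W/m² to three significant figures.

Solar declination: sin δ = sin ε · sin L_s = sin 23.44° × sin 206.2° = -0.17563, so δ = -10.115°.
cos h₀ = −tan(-27.6°) tan(-10.115°) = -0.0933, h₀ = 1.6642 rad.
Bracket: h₀ sin ϕ sin δ + cos ϕ cos δ sin h₀ = 1.6642×-0.46330×-0.17563 + 0.88620×0.98446×0.99564 = 0.135415 + 0.868625 = 1.004040.
Q̄ = (S_0/π) × [bracket] = (1361/π) × 1.004040 = 435.0 W/m².

Q̄ ≈ 435 W/m²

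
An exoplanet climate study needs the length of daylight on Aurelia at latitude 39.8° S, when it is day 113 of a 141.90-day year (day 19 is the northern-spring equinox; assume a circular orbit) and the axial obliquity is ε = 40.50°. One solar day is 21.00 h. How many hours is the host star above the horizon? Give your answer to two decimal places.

14.42 h

Solar longitude: λ_s = 360° × (113 − 19)/141.90 = 238.478°.
sin δ = sin 40.50° × sin 238.478° = -0.55361, so δ = -33.615°.
cos H₀ = −tan φ · tan δ = −tan(-39.8°) × tan(-33.615°) = -0.5539, so H₀ = 2.1578 rad = 123.63°.
Daylight = 2H₀/(2π) × 21.00 h = (2.1578/π) × 21.00 = 14.42 h.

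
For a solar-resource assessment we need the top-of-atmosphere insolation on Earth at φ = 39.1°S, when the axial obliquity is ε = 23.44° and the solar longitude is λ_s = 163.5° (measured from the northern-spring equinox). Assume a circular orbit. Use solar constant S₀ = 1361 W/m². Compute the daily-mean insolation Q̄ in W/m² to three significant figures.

Q̄ ≈ 287 W/m²

Solar declination: sin δ = sin ε · sin λ_s = sin 23.44° × sin 163.5° = 0.11298, so δ = +6.487°.
cos H₀ = −tan(-39.1°) tan(+6.487°) = 0.0924, H₀ = 1.4783 rad.
Bracket: H₀ sin φ sin δ + cos φ cos δ sin H₀ = 1.4783×-0.63068×0.11298 + 0.77605×0.99360×0.99572 = -0.105335 + 0.767783 = 0.662448.
Q̄ = (S₀/π) × [bracket] = (1361/π) × 0.662448 = 287.0 W/m².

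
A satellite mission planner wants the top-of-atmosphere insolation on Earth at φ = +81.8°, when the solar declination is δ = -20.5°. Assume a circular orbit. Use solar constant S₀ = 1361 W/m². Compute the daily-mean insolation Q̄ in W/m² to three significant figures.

Q̄ ≈ 0.00 W/m²

cos H₀ = −tan(+81.8°) tan(-20.500°) = 2.5946 ≥ 1 ⇒ polar night, H₀ = 0 and Q̄ = 0.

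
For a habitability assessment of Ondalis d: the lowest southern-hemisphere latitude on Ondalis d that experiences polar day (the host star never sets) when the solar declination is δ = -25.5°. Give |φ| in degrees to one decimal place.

|φ| = 64.5°

Polar day requires cos H₀ = −tan φ tan δ ≤ −1, i.e. tan φ tan δ ≥ 1.
The boundary is |tan φ| · |tan δ| = 1, so |φ| = 90° − |δ| = 90° − 25.5° = 64.5° in the southern hemisphere.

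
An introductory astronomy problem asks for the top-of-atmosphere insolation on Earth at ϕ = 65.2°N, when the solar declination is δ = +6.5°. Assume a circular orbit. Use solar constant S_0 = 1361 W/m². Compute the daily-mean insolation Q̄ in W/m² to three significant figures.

cos h₀ = −tan(+65.2°) tan(+6.500°) = -0.2466, h₀ = 1.8199 rad.
Bracket: h₀ sin ϕ sin δ + cos ϕ cos δ sin h₀ = 1.8199×0.90778×0.11320 + 0.41945×0.99357×0.96912 = 0.187014 + 0.403884 = 0.590898.
Q̄ = (S_0/π) × [bracket] = (1361/π) × 0.590898 = 256.0 W/m².

Q̄ ≈ 256 W/m²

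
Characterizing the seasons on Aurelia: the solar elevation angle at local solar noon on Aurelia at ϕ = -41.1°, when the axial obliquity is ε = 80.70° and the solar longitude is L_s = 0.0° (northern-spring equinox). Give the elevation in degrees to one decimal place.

48.9°

Solar declination: sin δ = sin ε · sin L_s = sin 80.70° × sin 0.0° = 0.00000, so δ = +0.000°.
At local noon the hour angle is zero, so the zenith angle equals |ϕ − δ| = |-41.1° − (+0.000°)| = 41.100°.
Elevation = 90° − 41.100° = 48.9°.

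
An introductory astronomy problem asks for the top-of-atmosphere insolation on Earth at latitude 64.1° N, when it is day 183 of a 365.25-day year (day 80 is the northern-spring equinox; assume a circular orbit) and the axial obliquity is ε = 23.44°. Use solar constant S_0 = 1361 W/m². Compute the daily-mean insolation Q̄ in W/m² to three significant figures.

Solar longitude: L_s = 360° × (183 − 80)/365.25 = 101.520°.
sin δ = sin 23.44° × sin 101.520° = 0.38978, so δ = +22.941°.
cos h₀ = −tan(+64.1°) tan(+22.941°) = -0.8717, h₀ = 2.6294 rad.
Bracket: h₀ sin ϕ sin δ + cos ϕ cos δ sin h₀ = 2.6294×0.89956×0.38978 + 0.43680×0.92091×0.49013 = 0.921948 + 0.197157 = 1.119105.
Q̄ = (S_0/π) × [bracket] = (1361/π) × 1.119105 = 484.8 W/m².

Q̄ ≈ 485 W/m²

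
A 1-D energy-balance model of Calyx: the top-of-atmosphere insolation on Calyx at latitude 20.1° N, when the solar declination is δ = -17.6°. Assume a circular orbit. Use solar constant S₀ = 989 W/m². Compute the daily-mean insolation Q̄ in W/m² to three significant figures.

cos H₀ = −tan(+20.1°) tan(-17.600°) = 0.1161, H₀ = 1.4544 rad.
Bracket: H₀ sin φ sin δ + cos φ cos δ sin H₀ = 1.4544×0.34366×-0.30237 + 0.93909×0.95319×0.99324 = -0.151130 + 0.889080 = 0.737950.
Q̄ = (S₀/π) × [bracket] = (989/π) × 0.737950 = 232.3 W/m².

Q̄ ≈ 232 W/m²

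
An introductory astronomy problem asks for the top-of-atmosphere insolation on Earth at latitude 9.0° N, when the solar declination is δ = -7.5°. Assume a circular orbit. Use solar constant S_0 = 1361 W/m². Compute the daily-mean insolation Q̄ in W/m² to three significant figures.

cos h₀ = −tan(+9.0°) tan(-7.500°) = 0.0209, h₀ = 1.5499 rad.
Bracket: h₀ sin ϕ sin δ + cos ϕ cos δ sin h₀ = 1.5499×0.15643×-0.13053 + 0.98769×0.99144×0.99978 = -0.031647 + 0.979020 = 0.947373.
Q̄ = (S_0/π) × [bracket] = (1361/π) × 0.947373 = 410.4 W/m².

Q̄ ≈ 410 W/m²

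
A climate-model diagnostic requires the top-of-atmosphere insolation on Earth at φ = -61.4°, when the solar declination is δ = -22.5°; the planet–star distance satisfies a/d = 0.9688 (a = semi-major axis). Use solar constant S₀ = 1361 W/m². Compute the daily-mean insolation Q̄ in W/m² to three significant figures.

Q̄ ≈ 449 W/m²

cos H₀ = −tan(-61.4°) tan(-22.500°) = -0.7597, H₀ = 2.4337 rad.
Bracket: H₀ sin φ sin δ + cos φ cos δ sin H₀ = 2.4337×-0.87798×-0.38268 + 0.47869×0.92388×0.65025 = 0.817688 + 0.287574 = 1.105262.
Inverse-square distance factor (a/d)² = 0.9688² = 0.938573.
Q̄ = (S₀/π) × 0.938573 × [bracket] = (1361/π) × 0.938573 × 1.105262 = 449.4 W/m².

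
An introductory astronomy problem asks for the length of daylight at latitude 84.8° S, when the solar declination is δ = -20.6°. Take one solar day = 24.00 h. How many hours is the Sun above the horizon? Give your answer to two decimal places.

Sunrise equation: cos H₀ = −tan φ · tan δ = -4.1302 ≤ −1, so the Sun never sets (polar day) and H₀ = π.
Daylight = 2H₀/(2π) × 24.00 h = (3.1416/π) × 24.00 = 24.00 h.

24.00 h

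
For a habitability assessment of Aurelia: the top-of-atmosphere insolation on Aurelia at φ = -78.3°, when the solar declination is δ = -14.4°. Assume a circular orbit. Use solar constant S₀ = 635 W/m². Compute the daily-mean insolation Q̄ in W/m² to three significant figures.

cos H₀ = −tan(-78.3°) tan(-14.400°) = -1.2398 ≤ −1 ⇒ polar day, H₀ = π.
Bracket: H₀ sin φ sin δ + cos φ cos δ sin H₀ = 3.1416×-0.97922×-0.24869 + 0.20279×0.96858×0.00000 = 0.765049 + 0.000000 = 0.765049.
Q̄ = (S₀/π) × [bracket] = (635/π) × 0.765049 = 154.6 W/m².

Q̄ ≈ 155 W/m²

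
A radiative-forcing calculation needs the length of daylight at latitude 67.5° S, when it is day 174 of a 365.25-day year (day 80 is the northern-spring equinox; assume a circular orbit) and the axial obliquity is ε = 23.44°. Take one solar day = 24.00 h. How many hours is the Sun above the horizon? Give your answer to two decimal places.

0.00 h

Solar longitude: L_s = 360° × (174 − 80)/365.25 = 92.649°.
sin δ = sin 23.44° × sin 92.649° = 0.39736, so δ = +23.413°.
cos h₀ = −tan ϕ · tan δ = 1.0454 ≥ 1, so the Sun never rises (polar night) and h₀ = 0.
Daylight = 2h₀/(2π) × 24.00 h = (0.0000/π) × 24.00 = 0.00 h.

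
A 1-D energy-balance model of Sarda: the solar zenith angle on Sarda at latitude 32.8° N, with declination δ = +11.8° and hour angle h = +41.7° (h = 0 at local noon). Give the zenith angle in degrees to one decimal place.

cos θ_z = sin ϕ sin δ + cos ϕ cos δ cos h = 0.110777 + 0.614336 = 0.725113.
θ_z = arccos(0.725113) = 43.5°.

θ_z = 43.5°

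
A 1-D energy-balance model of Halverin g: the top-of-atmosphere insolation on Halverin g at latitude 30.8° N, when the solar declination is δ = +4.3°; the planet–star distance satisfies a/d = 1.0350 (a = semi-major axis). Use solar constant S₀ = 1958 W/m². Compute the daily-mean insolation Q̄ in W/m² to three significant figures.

cos H₀ = −tan(+30.8°) tan(+4.300°) = -0.0448, H₀ = 1.6156 rad.
Bracket: H₀ sin φ sin δ + cos φ cos δ sin H₀ = 1.6156×0.51204×0.07498 + 0.85896×0.99719×0.99899 = 0.062027 + 0.855681 = 0.917708.
Inverse-square distance factor (a/d)² = 1.0350² = 1.071225.
Q̄ = (S₀/π) × 1.071225 × [bracket] = (1958/π) × 1.071225 × 0.917708 = 612.7 W/m².

Q̄ ≈ 613 W/m²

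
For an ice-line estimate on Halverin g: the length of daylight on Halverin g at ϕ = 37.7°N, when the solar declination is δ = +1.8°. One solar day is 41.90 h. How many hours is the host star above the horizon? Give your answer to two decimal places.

21.27 h

cos h₀ = −tan ϕ · tan δ = −tan(+37.7°) × tan(+1.800°) = -0.0243, so h₀ = 1.5951 rad = 91.39°.
Daylight = 2h₀/(2π) × 41.90 h = (1.5951/π) × 41.90 = 21.27 h.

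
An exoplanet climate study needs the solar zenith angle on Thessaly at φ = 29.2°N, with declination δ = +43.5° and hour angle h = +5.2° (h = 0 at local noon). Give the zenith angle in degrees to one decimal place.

θ_z = 14.9°

cos θ_z = sin φ sin δ + cos φ cos δ cos h = 0.335820 + 0.630589 = 0.966409.
θ_z = arccos(0.966409) = 14.9°.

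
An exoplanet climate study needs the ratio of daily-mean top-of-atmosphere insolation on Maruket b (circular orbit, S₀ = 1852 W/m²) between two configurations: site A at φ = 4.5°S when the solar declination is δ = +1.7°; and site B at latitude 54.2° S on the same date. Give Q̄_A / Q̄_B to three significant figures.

— Configuration A (φ=-4.5°):
cos H₀ = −tan(-4.5°) tan(+1.700°) = 0.0023, H₀ = 1.5685 rad.
Bracket: H₀ sin φ sin δ + cos φ cos δ sin H₀ = 1.5685×-0.07846×0.02967 + 0.99692×0.99956×1.00000 = -0.003651 + 0.996481 = 0.992830.
Q̄ = (S₀/π) × [bracket] = (1852/π) × 0.992830 = 585.28 W/m².
— Configuration B (φ=-54.2°):
cos H₀ = −tan(-54.2°) tan(+1.700°) = 0.0412, H₀ = 1.5296 rad.
Bracket: H₀ sin φ sin δ + cos φ cos δ sin H₀ = 1.5296×-0.81106×0.02967 + 0.58496×0.99956×0.99915 = -0.036809 + 0.584206 = 0.547397.
Q̄ = (S₀/π) × [bracket] = (1852/π) × 0.547397 = 322.70 W/m².
Ratio Q̄_A / Q̄_B = 585.28 / 322.70 = 1.814.

Q̄_A / Q̄_B ≈ 1.81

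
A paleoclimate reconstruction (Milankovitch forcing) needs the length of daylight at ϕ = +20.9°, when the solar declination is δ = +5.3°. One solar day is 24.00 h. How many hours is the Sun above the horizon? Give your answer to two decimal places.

12.27 h

cos h₀ = −tan ϕ · tan δ = −tan(+20.9°) × tan(+5.300°) = -0.0354, so h₀ = 1.6062 rad = 92.03°.
Daylight = 2h₀/(2π) × 24.00 h = (1.6062/π) × 24.00 = 12.27 h.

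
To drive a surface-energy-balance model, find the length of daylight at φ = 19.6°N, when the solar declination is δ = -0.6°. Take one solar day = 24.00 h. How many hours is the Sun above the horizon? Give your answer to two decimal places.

11.97 h

cos H₀ = −tan φ · tan δ = −tan(+19.6°) × tan(-0.600°) = 0.0037, so H₀ = 1.5671 rad = 89.79°.
Daylight = 2H₀/(2π) × 24.00 h = (1.5671/π) × 24.00 = 11.97 h.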